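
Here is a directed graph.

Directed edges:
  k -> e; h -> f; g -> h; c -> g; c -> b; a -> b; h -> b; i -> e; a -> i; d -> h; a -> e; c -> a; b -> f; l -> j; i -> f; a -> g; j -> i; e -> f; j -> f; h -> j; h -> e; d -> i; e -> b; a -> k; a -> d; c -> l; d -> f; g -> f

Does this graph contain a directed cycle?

DFS with white/gray/black marking, starting from i:
i gray
  e gray
    f gray
    f black
    b gray
      b→f: f black — skip
    b black
  e black
  i→f: f black — skip
i black
a gray
  k gray
    k→e: e black — skip
  k black
  a→b: b black — skip
  g gray
    g→f: f black — skip
    h gray
      h→e: e black — skip
      h→b: b black — skip
      h→f: f black — skip
      j gray
        j→f: f black — skip
        j→i: i black — skip
      j black
    h black
  g black
  d gray
    d→i: i black — skip
    d→h: h black — skip
    d→f: f black — skip
  d black
  a→e: e black — skip
  a→i: i black — skip
a black
c gray
  c→a: a black — skip
  c→g: g black — skip
  c→b: b black — skip
  l gray
    l→j: j black — skip
  l black
c black
Every edge goes to a white or black vertex — no back edge, so the graph is acyclic.

No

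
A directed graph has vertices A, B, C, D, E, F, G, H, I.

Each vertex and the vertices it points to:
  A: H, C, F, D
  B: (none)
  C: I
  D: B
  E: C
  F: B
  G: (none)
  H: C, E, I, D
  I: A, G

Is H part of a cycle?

Yes

H is on a cycle iff H can reach itself via ≥1 edge.
H → I → A → H — yes.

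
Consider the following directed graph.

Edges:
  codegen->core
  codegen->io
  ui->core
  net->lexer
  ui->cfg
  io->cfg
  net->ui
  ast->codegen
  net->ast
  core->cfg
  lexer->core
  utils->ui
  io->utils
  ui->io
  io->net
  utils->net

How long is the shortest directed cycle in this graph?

For each vertex v, BFS finds the shortest path from v back to v.
The shortest such closed walk is io → utils → ui → io, length 3.

3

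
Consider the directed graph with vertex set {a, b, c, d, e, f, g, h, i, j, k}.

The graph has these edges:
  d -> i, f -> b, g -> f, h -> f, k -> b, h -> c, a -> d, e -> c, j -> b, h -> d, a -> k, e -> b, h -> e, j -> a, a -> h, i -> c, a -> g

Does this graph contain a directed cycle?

No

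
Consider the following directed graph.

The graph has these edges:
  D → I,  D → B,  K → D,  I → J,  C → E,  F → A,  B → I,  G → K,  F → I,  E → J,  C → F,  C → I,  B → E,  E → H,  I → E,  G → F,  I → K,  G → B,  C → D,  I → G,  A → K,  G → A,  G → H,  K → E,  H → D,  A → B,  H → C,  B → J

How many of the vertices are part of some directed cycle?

A vertex is on a directed cycle iff it belongs to a strongly connected component of size ≥ 2 (or has a self-loop).
The vertices on cycles are {A, B, C, D, E, F, G, H, I, K} — 10 in total.

10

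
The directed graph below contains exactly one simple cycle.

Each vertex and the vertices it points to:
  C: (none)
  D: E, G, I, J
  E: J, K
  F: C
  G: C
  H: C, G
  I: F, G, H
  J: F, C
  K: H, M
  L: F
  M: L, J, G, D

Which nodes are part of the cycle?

D, E, K, M

DFS with gray/black marking from K:
K gray
  H gray
    C gray
    C black
    G gray
      G→C: C black — skip
    G black
  H black
  M gray
    L gray
      F gray
        F→C: C black — skip
      F black
    L black
    J gray
      J→F: F black — skip
      J→C: C black — skip
    J black
    M→G: G black — skip
    D gray
      E gray
        E→J: J black — skip
        E→K: K is gray → back edge
Back edge closes the cycle K → M → D → E → K; its vertices are {D, E, K, M}.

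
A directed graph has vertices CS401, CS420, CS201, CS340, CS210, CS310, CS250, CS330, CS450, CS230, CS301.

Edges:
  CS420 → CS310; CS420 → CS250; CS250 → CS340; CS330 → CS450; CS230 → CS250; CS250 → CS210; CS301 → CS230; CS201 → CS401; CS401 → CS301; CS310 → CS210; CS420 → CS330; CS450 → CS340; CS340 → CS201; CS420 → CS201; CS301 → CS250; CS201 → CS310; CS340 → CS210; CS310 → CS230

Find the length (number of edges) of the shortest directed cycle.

For each vertex v, BFS finds the shortest path from v back to v.
The shortest such closed walk is CS310 → CS230 → CS250 → CS340 → CS201 → CS310, length 5.

5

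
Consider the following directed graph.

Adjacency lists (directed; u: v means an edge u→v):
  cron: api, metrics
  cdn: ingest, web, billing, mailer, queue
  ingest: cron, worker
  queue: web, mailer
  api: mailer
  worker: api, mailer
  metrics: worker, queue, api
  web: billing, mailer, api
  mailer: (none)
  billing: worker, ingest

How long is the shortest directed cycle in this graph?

6

For each vertex v, BFS finds the shortest path from v back to v.
The shortest such closed walk is web → billing → ingest → cron → metrics → queue → web, length 6.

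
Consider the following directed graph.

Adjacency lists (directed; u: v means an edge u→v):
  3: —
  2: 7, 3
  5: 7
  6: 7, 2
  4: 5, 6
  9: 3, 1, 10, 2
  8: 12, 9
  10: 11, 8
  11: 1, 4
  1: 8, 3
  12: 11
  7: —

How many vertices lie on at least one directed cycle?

A vertex is on a directed cycle iff it belongs to a strongly connected component of size ≥ 2 (or has a self-loop).
The vertices on cycles are {1, 8, 9, 10, 11, 12} — 6 in total.

6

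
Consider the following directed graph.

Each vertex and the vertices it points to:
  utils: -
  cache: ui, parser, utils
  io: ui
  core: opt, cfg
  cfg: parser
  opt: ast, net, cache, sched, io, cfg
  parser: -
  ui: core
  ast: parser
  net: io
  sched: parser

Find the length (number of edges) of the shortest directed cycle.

For each vertex v, BFS finds the shortest path from v back to v.
The shortest such closed walk is core → opt → io → ui → core, length 4.

4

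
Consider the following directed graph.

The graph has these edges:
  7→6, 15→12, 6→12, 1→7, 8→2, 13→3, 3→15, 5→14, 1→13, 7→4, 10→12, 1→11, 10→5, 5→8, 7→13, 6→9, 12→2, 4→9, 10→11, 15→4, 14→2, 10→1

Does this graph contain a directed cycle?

DFS with white/gray/black marking, starting from 9:
9 gray
9 black
1 gray
  7 gray
    6 gray
      6→9: 9 black — skip
      12 gray
        2 gray
        2 black
      12 black
    6 black
    4 gray
      4→9: 9 black — skip
    4 black
    13 gray
      3 gray
        15 gray
          15→12: 12 black — skip
          15→4: 4 black — skip
        15 black
      3 black
    13 black
  7 black
  11 gray
  11 black
  1→13: 13 black — skip
1 black
5 gray
  8 gray
    8→2: 2 black — skip
  8 black
  14 gray
    14→2: 2 black — skip
  14 black
5 black
10 gray
  10→1: 1 black — skip
  10→12: 12 black — skip
  10→5: 5 black — skip
  10→11: 11 black — skip
10 black
Every edge goes to a white or black vertex — no back edge, so the graph is acyclic.

No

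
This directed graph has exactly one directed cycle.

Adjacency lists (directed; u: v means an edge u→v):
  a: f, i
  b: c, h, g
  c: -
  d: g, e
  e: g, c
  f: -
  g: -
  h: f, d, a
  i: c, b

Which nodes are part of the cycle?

a, b, h, i

DFS with gray/black marking from b:
b gray
  c gray
  c black
  h gray
    f gray
    f black
    d gray
      g gray
      g black
      e gray
        e→g: g black — skip
        e→c: c black — skip
      e black
    d black
    a gray
      a→f: f black — skip
      i gray
        i→c: c black — skip
        i→b: b is gray → back edge
Back edge closes the cycle b → h → a → i → b; its vertices are {a, b, h, i}.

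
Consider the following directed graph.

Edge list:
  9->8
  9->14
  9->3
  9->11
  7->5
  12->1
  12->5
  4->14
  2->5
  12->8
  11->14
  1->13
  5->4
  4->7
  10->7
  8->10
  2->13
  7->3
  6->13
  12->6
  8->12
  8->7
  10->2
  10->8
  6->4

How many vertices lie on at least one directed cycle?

A vertex is on a directed cycle iff it belongs to a strongly connected component of size ≥ 2 (or has a self-loop).
The vertices on cycles are {4, 5, 7, 8, 10, 12} — 6 in total.

6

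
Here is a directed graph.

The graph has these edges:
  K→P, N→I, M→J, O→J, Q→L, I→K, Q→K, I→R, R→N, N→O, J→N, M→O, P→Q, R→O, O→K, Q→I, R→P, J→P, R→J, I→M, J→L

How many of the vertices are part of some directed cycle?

9

A vertex is on a directed cycle iff it belongs to a strongly connected component of size ≥ 2 (or has a self-loop).
The vertices on cycles are {I, J, K, M, N, O, P, Q, R} — 9 in total.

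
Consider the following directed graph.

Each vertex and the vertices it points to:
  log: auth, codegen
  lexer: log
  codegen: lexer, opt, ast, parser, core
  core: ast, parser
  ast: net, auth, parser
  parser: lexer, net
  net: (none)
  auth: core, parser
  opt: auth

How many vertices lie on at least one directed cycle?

A vertex is on a directed cycle iff it belongs to a strongly connected component of size ≥ 2 (or has a self-loop).
The vertices on cycles are {ast, log, opt, auth, core, lexer, parser, codegen} — 8 in total.

8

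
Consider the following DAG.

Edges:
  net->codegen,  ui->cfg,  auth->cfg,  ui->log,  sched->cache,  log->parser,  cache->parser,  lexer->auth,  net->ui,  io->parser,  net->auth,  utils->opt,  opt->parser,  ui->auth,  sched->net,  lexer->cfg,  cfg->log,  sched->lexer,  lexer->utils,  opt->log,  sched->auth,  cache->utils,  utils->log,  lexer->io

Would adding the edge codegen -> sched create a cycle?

Adding codegen→sched creates a cycle iff sched can already reach codegen.
Path from sched: sched → net → codegen.
So sched → … → codegen → sched is a cycle.

Yes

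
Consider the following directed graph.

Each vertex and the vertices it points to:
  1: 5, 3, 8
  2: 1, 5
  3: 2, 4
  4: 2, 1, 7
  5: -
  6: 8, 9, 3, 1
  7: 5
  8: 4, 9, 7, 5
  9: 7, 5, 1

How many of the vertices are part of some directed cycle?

A vertex is on a directed cycle iff it belongs to a strongly connected component of size ≥ 2 (or has a self-loop).
The vertices on cycles are {1, 2, 3, 4, 8, 9} — 6 in total.

6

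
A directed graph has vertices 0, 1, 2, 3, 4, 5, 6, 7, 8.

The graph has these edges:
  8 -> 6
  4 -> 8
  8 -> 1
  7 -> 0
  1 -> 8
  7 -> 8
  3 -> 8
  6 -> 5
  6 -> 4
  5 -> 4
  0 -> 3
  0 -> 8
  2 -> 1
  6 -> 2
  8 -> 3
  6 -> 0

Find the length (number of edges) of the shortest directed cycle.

For each vertex v, BFS finds the shortest path from v back to v.
The shortest such closed walk is 8 → 1 → 8, length 2.

2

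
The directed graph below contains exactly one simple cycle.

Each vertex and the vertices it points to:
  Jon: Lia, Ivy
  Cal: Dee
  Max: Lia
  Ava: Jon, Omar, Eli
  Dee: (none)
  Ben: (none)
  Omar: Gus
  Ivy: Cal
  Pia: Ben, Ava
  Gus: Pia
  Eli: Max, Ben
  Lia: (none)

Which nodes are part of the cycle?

Ava, Gus, Pia, Omar

DFS with gray/black marking from Ava:
Ava gray
  Jon gray
    Lia gray
    Lia black
    Ivy gray
      Cal gray
        Dee gray
        Dee black
      Cal black
    Ivy black
  Jon black
  Omar gray
    Gus gray
      Pia gray
        Ben gray
        Ben black
        Pia→Ava: Ava is gray → back edge
Back edge closes the cycle Ava → Omar → Gus → Pia → Ava; its vertices are {Ava, Gus, Pia, Omar}.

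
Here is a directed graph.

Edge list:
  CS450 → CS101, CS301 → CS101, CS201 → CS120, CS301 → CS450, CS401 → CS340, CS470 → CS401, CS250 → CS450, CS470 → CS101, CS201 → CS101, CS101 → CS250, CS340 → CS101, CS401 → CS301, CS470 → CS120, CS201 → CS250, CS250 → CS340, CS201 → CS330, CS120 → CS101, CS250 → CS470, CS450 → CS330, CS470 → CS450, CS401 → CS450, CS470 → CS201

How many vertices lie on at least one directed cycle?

9

A vertex is on a directed cycle iff it belongs to a strongly connected component of size ≥ 2 (or has a self-loop).
The vertices on cycles are {CS101, CS120, CS201, CS250, CS301, CS340, CS401, CS450, CS470} — 9 in total.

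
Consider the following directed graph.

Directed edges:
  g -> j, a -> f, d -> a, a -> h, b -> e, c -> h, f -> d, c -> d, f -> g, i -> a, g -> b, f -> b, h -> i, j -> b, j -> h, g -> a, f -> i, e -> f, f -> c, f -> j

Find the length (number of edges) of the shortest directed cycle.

3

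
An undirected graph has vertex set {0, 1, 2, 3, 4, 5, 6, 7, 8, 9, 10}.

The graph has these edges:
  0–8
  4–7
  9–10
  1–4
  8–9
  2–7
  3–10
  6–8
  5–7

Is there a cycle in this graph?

DFS, tracking each vertex's parent; an edge to a visited non-parent vertex closes a cycle.
Start from 0:
visit 0 (parent –)
  visit 8 (parent 0)
    visit 9 (parent 8)
      visit 10 (parent 9)
        visit 3 (parent 10)
          3–10: parent, skip
        10–9: parent, skip
      9–8: parent, skip
    8–0: parent, skip
    visit 6 (parent 8)
      6–8: parent, skip
visit 1 (parent –)
  visit 4 (parent 1)
    4–1: parent, skip
    visit 7 (parent 4)
      visit 2 (parent 7)
        2–7: parent, skip
      7–4: parent, skip
      visit 5 (parent 7)
        5–7: parent, skip
No non-parent visited neighbor found — the graph is a forest.

No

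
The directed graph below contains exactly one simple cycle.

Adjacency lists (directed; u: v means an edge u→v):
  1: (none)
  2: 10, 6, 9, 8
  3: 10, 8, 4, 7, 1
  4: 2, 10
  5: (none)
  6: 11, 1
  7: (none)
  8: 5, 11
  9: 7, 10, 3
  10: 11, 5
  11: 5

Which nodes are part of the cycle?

2, 3, 4, 9

DFS with gray/black marking from 4:
4 gray
  2 gray
    10 gray
      11 gray
        5 gray
        5 black
      11 black
      10→5: 5 black — skip
    10 black
    6 gray
      6→11: 11 black — skip
      1 gray
      1 black
    6 black
    9 gray
      7 gray
      7 black
      9→10: 10 black — skip
      3 gray
        3→10: 10 black — skip
        8 gray
          8→5: 5 black — skip
          8→11: 11 black — skip
        8 black
        3→4: 4 is gray → back edge
Back edge closes the cycle 4 → 2 → 9 → 3 → 4; its vertices are {2, 3, 4, 9}.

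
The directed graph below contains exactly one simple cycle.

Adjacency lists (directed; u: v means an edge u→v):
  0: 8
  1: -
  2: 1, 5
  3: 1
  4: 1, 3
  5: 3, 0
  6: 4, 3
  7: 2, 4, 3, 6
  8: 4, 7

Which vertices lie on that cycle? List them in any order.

0, 2, 5, 7, 8

DFS with gray/black marking from 7:
7 gray
  2 gray
    1 gray
    1 black
    5 gray
      3 gray
        3→1: 1 black — skip
      3 black
      0 gray
        8 gray
          4 gray
            4→1: 1 black — skip
            4→3: 3 black — skip
          4 black
          8→7: 7 is gray → back edge
Back edge closes the cycle 7 → 2 → 5 → 0 → 8 → 7; its vertices are {0, 2, 5, 7, 8}.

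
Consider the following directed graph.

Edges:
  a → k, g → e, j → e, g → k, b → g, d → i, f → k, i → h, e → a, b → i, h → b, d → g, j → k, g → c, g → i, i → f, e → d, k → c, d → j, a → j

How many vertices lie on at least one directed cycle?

A vertex is on a directed cycle iff it belongs to a strongly connected component of size ≥ 2 (or has a self-loop).
The vertices on cycles are {a, b, d, e, g, h, i, j} — 8 in total.

8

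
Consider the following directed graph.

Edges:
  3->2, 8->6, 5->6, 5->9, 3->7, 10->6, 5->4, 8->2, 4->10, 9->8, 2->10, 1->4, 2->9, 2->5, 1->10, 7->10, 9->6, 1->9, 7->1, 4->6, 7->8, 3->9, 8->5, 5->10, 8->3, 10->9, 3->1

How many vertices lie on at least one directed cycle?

9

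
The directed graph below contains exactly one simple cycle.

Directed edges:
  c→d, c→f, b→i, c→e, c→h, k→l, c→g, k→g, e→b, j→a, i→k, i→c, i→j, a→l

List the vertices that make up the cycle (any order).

b, c, e, i

DFS with gray/black marking from i:
i gray
  c gray
    g gray
    g black
    e gray
      b gray
        b→i: i is gray → back edge
Back edge closes the cycle i → c → e → b → i; its vertices are {b, c, e, i}.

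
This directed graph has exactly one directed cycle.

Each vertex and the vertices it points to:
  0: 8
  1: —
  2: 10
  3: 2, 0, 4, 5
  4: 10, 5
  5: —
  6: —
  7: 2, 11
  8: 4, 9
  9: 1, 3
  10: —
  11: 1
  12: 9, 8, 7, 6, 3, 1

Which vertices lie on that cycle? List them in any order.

DFS with gray/black marking from 3:
3 gray
  2 gray
    10 gray
    10 black
  2 black
  0 gray
    8 gray
      4 gray
        4→10: 10 black — skip
        5 gray
        5 black
      4 black
      9 gray
        1 gray
        1 black
        9→3: 3 is gray → back edge
Back edge closes the cycle 3 → 0 → 8 → 9 → 3; its vertices are {0, 3, 8, 9}.

0, 3, 8, 9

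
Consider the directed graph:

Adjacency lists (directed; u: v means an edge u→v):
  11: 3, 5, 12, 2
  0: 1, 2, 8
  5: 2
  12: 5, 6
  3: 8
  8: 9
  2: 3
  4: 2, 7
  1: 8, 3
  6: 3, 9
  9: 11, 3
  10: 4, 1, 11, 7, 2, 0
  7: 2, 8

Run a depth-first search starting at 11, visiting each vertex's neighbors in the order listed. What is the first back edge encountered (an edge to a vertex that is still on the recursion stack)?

DFS from 11 (visiting each vertex's neighbors in the order listed); mark gray on enter, black on exit:
11 gray
  3 gray
    8 gray
      9 gray
        9→11: 11 is gray → back edge
First back edge: 9 → 11.

9->11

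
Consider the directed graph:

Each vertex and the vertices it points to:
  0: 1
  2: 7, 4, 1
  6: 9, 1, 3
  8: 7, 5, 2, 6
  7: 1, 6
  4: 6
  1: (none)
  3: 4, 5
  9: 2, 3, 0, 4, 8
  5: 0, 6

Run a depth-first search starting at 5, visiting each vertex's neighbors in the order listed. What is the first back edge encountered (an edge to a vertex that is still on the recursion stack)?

7→6

DFS from 5 (visiting each vertex's neighbors in the order listed); mark gray on enter, black on exit:
5 gray
  0 gray
    1 gray
    1 black
  0 black
  6 gray
    9 gray
      2 gray
        7 gray
          7→1: 1 black — skip
          7→6: 6 is gray → back edge
First back edge: 7 → 6.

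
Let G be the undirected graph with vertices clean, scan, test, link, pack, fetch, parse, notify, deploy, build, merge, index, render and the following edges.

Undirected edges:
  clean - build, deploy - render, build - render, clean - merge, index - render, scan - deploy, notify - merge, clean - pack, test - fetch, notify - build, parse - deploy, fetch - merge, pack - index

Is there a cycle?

DFS, tracking each vertex's parent; an edge to a visited non-parent vertex closes a cycle.
Start from pack:
visit pack (parent –)
  visit clean (parent pack)
    visit build (parent clean)
      visit render (parent build)
        visit deploy (parent render)
          visit parse (parent deploy)
            parse–deploy: parent, skip
          visit scan (parent deploy)
            scan–deploy: parent, skip
          deploy–render: parent, skip
        render–build: parent, skip
        visit index (parent render)
          index–pack: pack visited and ≠ parent → cycle
Cycle: pack – clean – build – render – index – pack.

Yes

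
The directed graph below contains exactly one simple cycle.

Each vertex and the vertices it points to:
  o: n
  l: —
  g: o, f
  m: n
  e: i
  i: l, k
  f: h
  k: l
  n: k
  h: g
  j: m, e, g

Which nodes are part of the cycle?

f, g, h

DFS with gray/black marking from g:
g gray
  o gray
    n gray
      k gray
        l gray
        l black
      k black
    n black
  o black
  f gray
    h gray
      h→g: g is gray → back edge
Back edge closes the cycle g → f → h → g; its vertices are {f, g, h}.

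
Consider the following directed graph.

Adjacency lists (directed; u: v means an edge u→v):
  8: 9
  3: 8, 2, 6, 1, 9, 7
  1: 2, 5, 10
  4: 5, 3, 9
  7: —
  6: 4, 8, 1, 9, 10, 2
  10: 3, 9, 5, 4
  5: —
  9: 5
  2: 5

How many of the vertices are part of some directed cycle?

A vertex is on a directed cycle iff it belongs to a strongly connected component of size ≥ 2 (or has a self-loop).
The vertices on cycles are {1, 3, 4, 6, 10} — 5 in total.

5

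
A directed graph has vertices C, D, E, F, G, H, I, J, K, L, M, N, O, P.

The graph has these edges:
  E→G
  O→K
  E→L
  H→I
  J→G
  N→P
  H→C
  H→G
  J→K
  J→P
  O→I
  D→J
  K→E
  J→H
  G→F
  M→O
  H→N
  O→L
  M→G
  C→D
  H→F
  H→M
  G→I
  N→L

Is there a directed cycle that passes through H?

Yes

H is on a cycle iff H can reach itself via ≥1 edge.
H → C → D → J → H — yes.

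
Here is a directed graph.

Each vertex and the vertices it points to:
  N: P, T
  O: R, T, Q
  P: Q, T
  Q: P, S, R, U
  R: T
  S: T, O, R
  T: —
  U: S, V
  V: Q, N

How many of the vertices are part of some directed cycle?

A vertex is on a directed cycle iff it belongs to a strongly connected component of size ≥ 2 (or has a self-loop).
The vertices on cycles are {N, O, P, Q, S, U, V} — 7 in total.

7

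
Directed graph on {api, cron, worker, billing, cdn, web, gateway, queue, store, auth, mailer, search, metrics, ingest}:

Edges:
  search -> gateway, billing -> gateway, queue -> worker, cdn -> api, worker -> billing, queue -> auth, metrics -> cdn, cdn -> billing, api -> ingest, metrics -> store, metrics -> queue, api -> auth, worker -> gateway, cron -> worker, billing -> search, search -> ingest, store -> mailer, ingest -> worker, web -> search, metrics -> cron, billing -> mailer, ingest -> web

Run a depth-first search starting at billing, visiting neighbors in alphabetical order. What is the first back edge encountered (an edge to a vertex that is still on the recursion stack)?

DFS from billing (visiting neighbors in alphabetical order); mark gray on enter, black on exit:
billing gray
  gateway gray
  gateway black
  mailer gray
  mailer black
  search gray
    search→gateway: gateway black — skip
    ingest gray
      web gray
        web→search: search is gray → back edge
First back edge: web → search.

web→search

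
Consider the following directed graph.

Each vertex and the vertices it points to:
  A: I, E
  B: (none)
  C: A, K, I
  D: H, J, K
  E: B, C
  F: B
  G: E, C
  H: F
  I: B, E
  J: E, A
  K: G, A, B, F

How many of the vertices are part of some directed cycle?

6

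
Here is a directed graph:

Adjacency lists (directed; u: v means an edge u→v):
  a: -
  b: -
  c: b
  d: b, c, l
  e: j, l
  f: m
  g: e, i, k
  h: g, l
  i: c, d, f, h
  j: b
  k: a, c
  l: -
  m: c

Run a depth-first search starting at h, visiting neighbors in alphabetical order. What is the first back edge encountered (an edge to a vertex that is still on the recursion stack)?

i→h

DFS from h (visiting neighbors in alphabetical order); mark gray on enter, black on exit:
h gray
  g gray
    e gray
      j gray
        b gray
        b black
      j black
      l gray
      l black
    e black
    i gray
      c gray
        c→b: b black — skip
      c black
      d gray
        d→b: b black — skip
        d→c: c black — skip
        d→l: l black — skip
      d black
      f gray
        m gray
          m→c: c black — skip
        m black
      f black
      i→h: h is gray → back edge
First back edge: i → h.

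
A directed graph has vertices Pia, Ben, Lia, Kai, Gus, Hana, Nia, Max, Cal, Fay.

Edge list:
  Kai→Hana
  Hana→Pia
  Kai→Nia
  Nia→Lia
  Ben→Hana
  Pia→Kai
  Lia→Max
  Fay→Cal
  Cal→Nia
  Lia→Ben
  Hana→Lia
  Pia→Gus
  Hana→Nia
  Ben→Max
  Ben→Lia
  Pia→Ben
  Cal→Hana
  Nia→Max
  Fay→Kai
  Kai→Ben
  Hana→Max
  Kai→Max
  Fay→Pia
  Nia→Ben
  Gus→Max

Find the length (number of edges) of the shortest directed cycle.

2

For each vertex v, BFS finds the shortest path from v back to v.
The shortest such closed walk is Lia → Ben → Lia, length 2.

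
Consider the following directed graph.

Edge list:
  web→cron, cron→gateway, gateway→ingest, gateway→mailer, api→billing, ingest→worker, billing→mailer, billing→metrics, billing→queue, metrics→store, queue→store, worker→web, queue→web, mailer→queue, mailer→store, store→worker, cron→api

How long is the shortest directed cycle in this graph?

For each vertex v, BFS finds the shortest path from v back to v.
The shortest such closed walk is cron → api → billing → queue → web → cron, length 5.

5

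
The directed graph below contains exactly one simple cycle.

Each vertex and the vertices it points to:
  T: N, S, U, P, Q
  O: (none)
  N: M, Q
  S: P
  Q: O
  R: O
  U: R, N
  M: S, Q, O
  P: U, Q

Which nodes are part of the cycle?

DFS with gray/black marking from U:
U gray
  R gray
    O gray
    O black
  R black
  N gray
    M gray
      S gray
        P gray
          P→U: U is gray → back edge
Back edge closes the cycle U → N → M → S → P → U; its vertices are {M, N, P, S, U}.

M, N, P, S, U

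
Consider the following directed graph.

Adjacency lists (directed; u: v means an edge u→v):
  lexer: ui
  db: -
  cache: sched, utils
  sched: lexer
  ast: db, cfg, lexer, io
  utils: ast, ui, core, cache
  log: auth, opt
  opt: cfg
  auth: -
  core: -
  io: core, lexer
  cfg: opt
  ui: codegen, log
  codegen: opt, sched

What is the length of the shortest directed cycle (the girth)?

For each vertex v, BFS finds the shortest path from v back to v.
The shortest such closed walk is utils → cache → utils, length 2.

2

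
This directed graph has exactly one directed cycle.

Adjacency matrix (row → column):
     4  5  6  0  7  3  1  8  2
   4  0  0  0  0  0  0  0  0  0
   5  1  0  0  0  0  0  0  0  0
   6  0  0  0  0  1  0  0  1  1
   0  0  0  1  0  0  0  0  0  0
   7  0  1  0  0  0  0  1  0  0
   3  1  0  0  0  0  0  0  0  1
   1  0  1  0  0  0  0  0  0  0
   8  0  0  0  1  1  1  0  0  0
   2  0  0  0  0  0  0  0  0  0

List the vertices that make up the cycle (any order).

0, 6, 8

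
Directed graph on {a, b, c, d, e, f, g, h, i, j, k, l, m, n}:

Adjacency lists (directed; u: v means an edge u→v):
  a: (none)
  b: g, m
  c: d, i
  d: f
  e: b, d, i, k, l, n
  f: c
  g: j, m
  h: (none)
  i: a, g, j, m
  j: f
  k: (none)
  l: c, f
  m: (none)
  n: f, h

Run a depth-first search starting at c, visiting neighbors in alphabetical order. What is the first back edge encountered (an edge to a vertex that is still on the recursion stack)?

DFS from c (visiting neighbors in alphabetical order); mark gray on enter, black on exit:
c gray
  d gray
    f gray
      f→c: c is gray → back edge
First back edge: f → c.

f→c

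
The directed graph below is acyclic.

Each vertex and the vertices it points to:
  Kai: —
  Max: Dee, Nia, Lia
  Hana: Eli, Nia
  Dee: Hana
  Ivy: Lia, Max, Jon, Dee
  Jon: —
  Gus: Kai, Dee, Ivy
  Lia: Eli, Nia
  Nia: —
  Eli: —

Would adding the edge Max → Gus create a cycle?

Adding Max→Gus creates a cycle iff Gus can already reach Max.
Path from Gus: Gus → Ivy → Max.
So Gus → … → Max → Gus is a cycle.

Yes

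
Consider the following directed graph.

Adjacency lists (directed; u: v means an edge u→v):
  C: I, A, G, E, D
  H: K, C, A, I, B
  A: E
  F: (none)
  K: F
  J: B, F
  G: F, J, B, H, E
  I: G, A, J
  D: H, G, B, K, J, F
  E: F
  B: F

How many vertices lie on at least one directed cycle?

A vertex is on a directed cycle iff it belongs to a strongly connected component of size ≥ 2 (or has a self-loop).
The vertices on cycles are {C, D, G, H, I} — 5 in total.

5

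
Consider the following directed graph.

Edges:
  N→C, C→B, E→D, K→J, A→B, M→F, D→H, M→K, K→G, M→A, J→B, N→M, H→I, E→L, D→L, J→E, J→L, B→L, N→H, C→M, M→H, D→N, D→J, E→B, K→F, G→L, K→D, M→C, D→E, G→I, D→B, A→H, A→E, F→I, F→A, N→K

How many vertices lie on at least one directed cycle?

A vertex is on a directed cycle iff it belongs to a strongly connected component of size ≥ 2 (or has a self-loop).
The vertices on cycles are {A, C, D, E, F, J, K, M, N} — 9 in total.

9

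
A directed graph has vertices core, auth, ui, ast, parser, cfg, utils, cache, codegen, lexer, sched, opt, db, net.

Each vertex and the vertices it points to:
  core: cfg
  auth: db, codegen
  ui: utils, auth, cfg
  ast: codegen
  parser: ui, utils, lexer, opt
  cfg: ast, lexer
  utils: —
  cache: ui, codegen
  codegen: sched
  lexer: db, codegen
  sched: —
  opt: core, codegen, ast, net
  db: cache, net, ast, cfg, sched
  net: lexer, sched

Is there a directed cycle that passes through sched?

No

sched lies on a cycle iff there is a path from sched back to itself.
Exploring from sched, it never reaches itself; equivalently, its strongly connected component is a singleton.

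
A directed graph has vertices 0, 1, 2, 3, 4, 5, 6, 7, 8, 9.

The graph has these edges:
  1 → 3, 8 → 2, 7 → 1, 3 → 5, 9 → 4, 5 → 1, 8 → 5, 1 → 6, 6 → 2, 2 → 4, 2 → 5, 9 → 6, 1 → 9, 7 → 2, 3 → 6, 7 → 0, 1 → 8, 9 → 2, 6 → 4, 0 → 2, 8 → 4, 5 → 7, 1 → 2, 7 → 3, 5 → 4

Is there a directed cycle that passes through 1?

1 is on a cycle iff 1 can reach itself via ≥1 edge.
1 → 2 → 5 → 1 — yes.

Yes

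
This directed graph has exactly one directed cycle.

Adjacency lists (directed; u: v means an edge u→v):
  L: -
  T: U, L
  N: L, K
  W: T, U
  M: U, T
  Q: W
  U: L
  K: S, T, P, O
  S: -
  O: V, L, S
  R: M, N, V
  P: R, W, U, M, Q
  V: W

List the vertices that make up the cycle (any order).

DFS with gray/black marking from K:
K gray
  S gray
  S black
  T gray
    U gray
      L gray
      L black
    U black
    T→L: L black — skip
  T black
  P gray
    R gray
      M gray
        M→U: U black — skip
        M→T: T black — skip
      M black
      N gray
        N→L: L black — skip
        N→K: K is gray → back edge
Back edge closes the cycle K → P → R → N → K; its vertices are {K, N, P, R}.

K, N, P, R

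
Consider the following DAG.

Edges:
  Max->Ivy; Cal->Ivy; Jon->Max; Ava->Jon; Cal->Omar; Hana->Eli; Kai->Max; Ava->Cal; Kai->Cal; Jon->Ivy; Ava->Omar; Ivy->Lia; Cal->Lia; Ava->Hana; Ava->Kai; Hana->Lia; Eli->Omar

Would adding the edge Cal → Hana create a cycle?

No

Adding Cal→Hana creates a cycle iff Hana can already reach Cal.
Explore from Hana: no path reaches Cal. The graph stays acyclic.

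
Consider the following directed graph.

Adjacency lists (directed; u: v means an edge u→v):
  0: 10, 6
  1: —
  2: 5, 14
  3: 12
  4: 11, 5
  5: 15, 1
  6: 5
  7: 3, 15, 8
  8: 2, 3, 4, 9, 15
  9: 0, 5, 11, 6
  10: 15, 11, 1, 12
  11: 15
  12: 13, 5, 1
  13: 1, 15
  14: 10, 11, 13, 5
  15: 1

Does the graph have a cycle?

No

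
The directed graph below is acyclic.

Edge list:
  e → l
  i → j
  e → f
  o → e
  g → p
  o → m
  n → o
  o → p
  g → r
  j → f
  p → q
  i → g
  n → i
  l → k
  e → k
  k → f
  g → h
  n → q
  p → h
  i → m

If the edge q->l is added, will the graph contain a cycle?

No

Adding q→l creates a cycle iff l can already reach q.
Explore from l: no path reaches q. The graph stays acyclic.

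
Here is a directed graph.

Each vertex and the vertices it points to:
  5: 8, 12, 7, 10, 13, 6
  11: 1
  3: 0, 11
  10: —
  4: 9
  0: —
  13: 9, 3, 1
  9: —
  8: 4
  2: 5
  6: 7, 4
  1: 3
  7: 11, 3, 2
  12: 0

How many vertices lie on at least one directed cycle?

7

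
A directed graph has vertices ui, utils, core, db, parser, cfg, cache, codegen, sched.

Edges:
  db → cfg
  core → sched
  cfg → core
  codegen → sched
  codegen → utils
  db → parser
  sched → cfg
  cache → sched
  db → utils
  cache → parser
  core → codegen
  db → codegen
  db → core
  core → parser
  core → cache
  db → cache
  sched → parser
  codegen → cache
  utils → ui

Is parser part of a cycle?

parser lies on a cycle iff there is a path from parser back to itself.
Exploring from parser, it never reaches itself; equivalently, its strongly connected component is a singleton.

No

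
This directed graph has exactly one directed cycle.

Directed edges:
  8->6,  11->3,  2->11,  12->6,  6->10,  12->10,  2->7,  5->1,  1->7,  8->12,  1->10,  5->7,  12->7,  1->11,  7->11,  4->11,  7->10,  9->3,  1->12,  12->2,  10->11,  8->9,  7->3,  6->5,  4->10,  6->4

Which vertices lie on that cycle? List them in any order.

1, 5, 6, 12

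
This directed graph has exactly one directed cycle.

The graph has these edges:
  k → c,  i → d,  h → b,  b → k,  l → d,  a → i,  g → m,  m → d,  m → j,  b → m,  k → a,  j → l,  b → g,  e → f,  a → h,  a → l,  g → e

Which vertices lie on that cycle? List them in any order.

DFS with gray/black marking from b:
b gray
  k gray
    c gray
    c black
    a gray
      i gray
        d gray
        d black
      i black
      l gray
        l→d: d black — skip
      l black
      h gray
        h→b: b is gray → back edge
Back edge closes the cycle b → k → a → h → b; its vertices are {a, b, h, k}.

a, b, h, k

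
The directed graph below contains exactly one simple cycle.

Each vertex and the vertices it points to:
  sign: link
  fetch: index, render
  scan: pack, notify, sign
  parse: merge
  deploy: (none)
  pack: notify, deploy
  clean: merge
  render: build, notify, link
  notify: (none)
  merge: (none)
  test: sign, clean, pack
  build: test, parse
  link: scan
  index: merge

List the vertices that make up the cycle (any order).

DFS with gray/black marking from link:
link gray
  scan gray
    pack gray
      notify gray
      notify black
      deploy gray
      deploy black
    pack black
    scan→notify: notify black — skip
    sign gray
      sign→link: link is gray → back edge
Back edge closes the cycle link → scan → sign → link; its vertices are {link, scan, sign}.

link, scan, sign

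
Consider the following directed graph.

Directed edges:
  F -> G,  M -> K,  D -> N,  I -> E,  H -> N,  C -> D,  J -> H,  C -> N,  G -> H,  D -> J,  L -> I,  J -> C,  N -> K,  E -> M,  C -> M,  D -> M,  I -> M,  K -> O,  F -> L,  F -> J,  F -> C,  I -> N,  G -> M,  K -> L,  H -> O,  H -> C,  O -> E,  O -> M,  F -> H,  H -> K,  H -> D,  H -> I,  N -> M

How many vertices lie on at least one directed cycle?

11

A vertex is on a directed cycle iff it belongs to a strongly connected component of size ≥ 2 (or has a self-loop).
The vertices on cycles are {C, D, E, H, I, J, K, L, M, N, O} — 11 in total.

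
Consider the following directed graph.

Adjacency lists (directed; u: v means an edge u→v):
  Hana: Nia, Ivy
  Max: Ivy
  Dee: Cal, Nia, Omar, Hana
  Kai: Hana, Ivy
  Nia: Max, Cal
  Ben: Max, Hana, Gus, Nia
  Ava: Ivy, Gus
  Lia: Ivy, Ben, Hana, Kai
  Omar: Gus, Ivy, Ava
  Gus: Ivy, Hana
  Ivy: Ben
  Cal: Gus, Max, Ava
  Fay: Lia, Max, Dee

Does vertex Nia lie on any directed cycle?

Yes

Nia is on a cycle iff Nia can reach itself via ≥1 edge.
Nia → Max → Ivy → Ben → Nia — yes.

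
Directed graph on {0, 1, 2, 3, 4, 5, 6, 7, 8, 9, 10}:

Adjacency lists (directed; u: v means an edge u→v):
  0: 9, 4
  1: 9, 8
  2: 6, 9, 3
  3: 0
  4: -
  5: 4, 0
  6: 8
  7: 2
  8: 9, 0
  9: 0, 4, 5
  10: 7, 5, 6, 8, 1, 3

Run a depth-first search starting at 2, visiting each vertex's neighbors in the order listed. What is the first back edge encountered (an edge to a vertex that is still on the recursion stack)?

0→9

DFS from 2 (visiting each vertex's neighbors in the order listed); mark gray on enter, black on exit:
2 gray
  6 gray
    8 gray
      9 gray
        0 gray
          0→9: 9 is gray → back edge
First back edge: 0 → 9.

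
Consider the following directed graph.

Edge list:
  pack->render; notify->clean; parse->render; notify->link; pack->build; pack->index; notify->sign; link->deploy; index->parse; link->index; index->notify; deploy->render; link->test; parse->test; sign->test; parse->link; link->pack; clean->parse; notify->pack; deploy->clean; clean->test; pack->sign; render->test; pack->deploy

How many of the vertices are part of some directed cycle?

7

A vertex is on a directed cycle iff it belongs to a strongly connected component of size ≥ 2 (or has a self-loop).
The vertices on cycles are {link, pack, clean, index, parse, deploy, notify} — 7 in total.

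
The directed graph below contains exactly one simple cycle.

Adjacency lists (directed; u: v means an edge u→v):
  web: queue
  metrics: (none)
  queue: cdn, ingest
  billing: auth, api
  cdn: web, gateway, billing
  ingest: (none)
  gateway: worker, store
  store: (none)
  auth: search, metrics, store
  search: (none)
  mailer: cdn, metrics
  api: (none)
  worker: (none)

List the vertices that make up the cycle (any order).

cdn, web, queue

DFS with gray/black marking from cdn:
cdn gray
  web gray
    queue gray
      queue→cdn: cdn is gray → back edge
Back edge closes the cycle cdn → web → queue → cdn; its vertices are {cdn, web, queue}.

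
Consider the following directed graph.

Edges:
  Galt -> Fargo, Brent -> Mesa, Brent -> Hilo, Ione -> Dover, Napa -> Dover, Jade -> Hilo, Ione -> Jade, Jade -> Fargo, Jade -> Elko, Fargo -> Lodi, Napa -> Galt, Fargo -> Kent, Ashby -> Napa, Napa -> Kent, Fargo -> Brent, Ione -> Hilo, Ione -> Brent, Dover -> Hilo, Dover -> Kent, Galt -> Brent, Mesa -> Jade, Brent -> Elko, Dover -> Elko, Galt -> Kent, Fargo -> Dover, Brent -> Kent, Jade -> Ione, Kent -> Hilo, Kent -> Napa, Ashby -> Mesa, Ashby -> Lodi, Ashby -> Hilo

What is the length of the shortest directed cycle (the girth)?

2

For each vertex v, BFS finds the shortest path from v back to v.
The shortest such closed walk is Napa → Kent → Napa, length 2.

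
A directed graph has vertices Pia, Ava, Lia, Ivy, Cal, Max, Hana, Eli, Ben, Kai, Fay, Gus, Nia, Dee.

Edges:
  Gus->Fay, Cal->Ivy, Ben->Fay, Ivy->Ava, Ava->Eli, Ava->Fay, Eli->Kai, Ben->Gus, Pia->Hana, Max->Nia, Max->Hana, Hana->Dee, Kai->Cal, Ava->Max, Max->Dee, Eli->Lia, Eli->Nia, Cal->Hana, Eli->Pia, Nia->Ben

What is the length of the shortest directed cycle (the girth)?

For each vertex v, BFS finds the shortest path from v back to v.
The shortest such closed walk is Ava → Eli → Kai → Cal → Ivy → Ava, length 5.

5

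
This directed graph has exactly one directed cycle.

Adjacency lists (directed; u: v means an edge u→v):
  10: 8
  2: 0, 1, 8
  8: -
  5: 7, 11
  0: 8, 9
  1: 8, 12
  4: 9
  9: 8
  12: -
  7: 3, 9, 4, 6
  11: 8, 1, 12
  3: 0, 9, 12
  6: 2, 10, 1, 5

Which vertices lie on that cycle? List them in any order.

5, 6, 7

DFS with gray/black marking from 6:
6 gray
  2 gray
    0 gray
      8 gray
      8 black
      9 gray
        9→8: 8 black — skip
      9 black
    0 black
    1 gray
      1→8: 8 black — skip
      12 gray
      12 black
    1 black
    2→8: 8 black — skip
  2 black
  10 gray
    10→8: 8 black — skip
  10 black
  6→1: 1 black — skip
  5 gray
    7 gray
      3 gray
        3→0: 0 black — skip
        3→9: 9 black — skip
        3→12: 12 black — skip
      3 black
      7→9: 9 black — skip
      4 gray
        4→9: 9 black — skip
      4 black
      7→6: 6 is gray → back edge
Back edge closes the cycle 6 → 5 → 7 → 6; its vertices are {5, 6, 7}.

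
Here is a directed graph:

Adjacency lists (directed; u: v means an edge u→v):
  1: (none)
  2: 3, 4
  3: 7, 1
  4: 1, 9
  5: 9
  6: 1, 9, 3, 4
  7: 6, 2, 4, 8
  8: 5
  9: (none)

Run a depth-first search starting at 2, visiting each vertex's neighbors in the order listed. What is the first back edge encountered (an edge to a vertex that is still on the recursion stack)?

6->3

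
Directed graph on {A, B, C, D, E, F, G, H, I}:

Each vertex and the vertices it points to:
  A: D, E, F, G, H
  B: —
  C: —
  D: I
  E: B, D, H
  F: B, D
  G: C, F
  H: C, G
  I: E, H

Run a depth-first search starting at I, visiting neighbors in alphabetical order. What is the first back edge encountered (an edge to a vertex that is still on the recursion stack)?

D→I

DFS from I (visiting neighbors in alphabetical order); mark gray on enter, black on exit:
I gray
  E gray
    B gray
    B black
    D gray
      D→I: I is gray → back edge
First back edge: D → I.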